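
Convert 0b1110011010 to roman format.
Convert 0b1110011010 (binary) → 512 + 256 + 128 + 16 + 8 + 2 = 922 (decimal)
Convert 922 (decimal) → 922 = 900 + 10 + 10 + 1 + 1 → CMXXII (Roman numeral)
CMXXII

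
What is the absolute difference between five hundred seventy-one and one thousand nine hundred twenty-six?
Convert five hundred seventy-one (English words) → 5×100 + 71 = 571 (decimal)
Convert one thousand nine hundred twenty-six (English words) → 1×1000 + 9×100 + 26 = 1926 (decimal)
Compute |571 - 1926| = 1355
1355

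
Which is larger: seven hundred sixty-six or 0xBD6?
Convert seven hundred sixty-six (English words) → 7×100 + 66 = 766 (decimal)
Convert 0xBD6 (hexadecimal) → 11×256 + 13×16 + 6 = 3030 (decimal)
Compare 766 vs 3030: larger = 3030
3030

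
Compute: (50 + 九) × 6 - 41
Convert 九 (Chinese numeral) → 9 (decimal)
Expression in decimal: (50 + 9) × 6 - 41
Parentheses first: 50 + 9 = 59
Multiply: 59 × 6 = 354
Subtract: 354 - 41 = 313
313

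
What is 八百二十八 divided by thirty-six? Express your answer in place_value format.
Convert 八百二十八 (Chinese numeral) → 8×100 + 2×10 + 8 = 828 (decimal)
Convert thirty-six (English words) → 36 (decimal)
Compute 828 ÷ 36 = 23
Convert 23 (decimal) → 23 = 2×10 + 3 → 2 tens, 3 ones (place-value notation)
2 tens, 3 ones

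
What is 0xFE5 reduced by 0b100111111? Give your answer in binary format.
Convert 0xFE5 (hexadecimal) → 15×256 + 14×16 + 5 = 4069 (decimal)
Convert 0b100111111 (binary) → 256 + 32 + 16 + 8 + 4 + 2 + 1 = 319 (decimal)
Compute 4069 - 319 = 3750
Convert 3750 (decimal) → 3750 = 2048 + 1024 + 512 + 128 + 32 + 4 + 2 → 0b111010100110 (binary)
0b111010100110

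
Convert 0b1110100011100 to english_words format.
Convert 0b1110100011100 (binary) → 4096 + 2048 + 1024 + 256 + 16 + 8 + 4 = 7452 (decimal)
Convert 7452 (decimal) → 7452 = 7×1000 + 4×100 + 52 → seven thousand four hundred fifty-two (English words)
seven thousand four hundred fifty-two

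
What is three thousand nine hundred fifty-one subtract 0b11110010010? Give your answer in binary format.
Convert three thousand nine hundred fifty-one (English words) → 3×1000 + 9×100 + 51 = 3951 (decimal)
Convert 0b11110010010 (binary) → 1024 + 512 + 256 + 128 + 16 + 2 = 1938 (decimal)
Compute 3951 - 1938 = 2013
Convert 2013 (decimal) → 2013 = 1024 + 512 + 256 + 128 + 64 + 16 + 8 + 4 + 1 → 0b11111011101 (binary)
0b11111011101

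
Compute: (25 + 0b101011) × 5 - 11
Convert 0b101011 (binary) → 32 + 8 + 2 + 1 = 43 (decimal)
Expression in decimal: (25 + 43) × 5 - 11
Parentheses first: 25 + 43 = 68
Multiply: 68 × 5 = 340
Subtract: 340 - 11 = 329
329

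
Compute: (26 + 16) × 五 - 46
Convert 五 (Chinese numeral) → 5 (decimal)
Expression in decimal: (26 + 16) × 5 - 46
Parentheses first: 26 + 16 = 42
Multiply: 42 × 5 = 210
Subtract: 210 - 46 = 164
164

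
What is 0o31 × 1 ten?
Convert 0o31 (octal) → 3×8 + 1 = 25 (decimal)
Convert 1 ten (place-value notation) → 1×10 = 10 (decimal)
Compute 25 × 10 = 250
250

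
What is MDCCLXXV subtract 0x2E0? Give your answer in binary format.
Convert MDCCLXXV (Roman numeral) → 1000 + 500 + 100 + 100 + 50 + 10 + 10 + 5 = 1775 (decimal)
Convert 0x2E0 (hexadecimal) → 2×256 + 14×16 = 736 (decimal)
Compute 1775 - 736 = 1039
Convert 1039 (decimal) → 1039 = 1024 + 8 + 4 + 2 + 1 → 0b10000001111 (binary)
0b10000001111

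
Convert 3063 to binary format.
Convert 3063 (decimal) → 3063 = 2048 + 512 + 256 + 128 + 64 + 32 + 16 + 4 + 2 + 1 → 0b101111110111 (binary)
0b101111110111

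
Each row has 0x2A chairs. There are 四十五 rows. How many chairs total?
Convert 0x2A (hexadecimal) → 2×16 + 10 = 42 (decimal)
Convert 四十五 (Chinese numeral) → 4×10 + 5 = 45 (decimal)
Compute 42 × 45 = 1890
1890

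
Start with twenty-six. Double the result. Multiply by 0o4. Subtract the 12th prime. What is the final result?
Convert twenty-six (English words) → 26 (decimal)
Start: 26
26 × 2 = 52
Convert 0o4 (octal) → 4 (decimal)
52 × 4 = 208
Convert the 12th prime (prime index) → 37 (decimal)
208 - 37 = 171
171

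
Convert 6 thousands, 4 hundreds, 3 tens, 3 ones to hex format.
Convert 6 thousands, 4 hundreds, 3 tens, 3 ones (place-value notation) → 6×1000 + 4×100 + 3×10 + 3 = 6433 (decimal)
Convert 6433 (decimal) → 6433 = 1×4096 + 9×256 + 2×16 + 1 → 0x1921 (hexadecimal)
0x1921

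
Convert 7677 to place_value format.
Convert 7677 (decimal) → 7677 = 7×1000 + 6×100 + 7×10 + 7 → 7 thousands, 6 hundreds, 7 tens, 7 ones (place-value notation)
7 thousands, 6 hundreds, 7 tens, 7 ones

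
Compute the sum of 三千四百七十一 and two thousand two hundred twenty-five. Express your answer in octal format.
Convert 三千四百七十一 (Chinese numeral) → 3×1000 + 4×100 + 7×10 + 1 = 3471 (decimal)
Convert two thousand two hundred twenty-five (English words) → 2×1000 + 2×100 + 25 = 2225 (decimal)
Compute 3471 + 2225 = 5696
Convert 5696 (decimal) → 5696 = 1×4096 + 3×512 + 1×64 → 0o13100 (octal)
0o13100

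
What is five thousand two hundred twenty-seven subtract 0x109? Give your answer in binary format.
Convert five thousand two hundred twenty-seven (English words) → 5×1000 + 2×100 + 27 = 5227 (decimal)
Convert 0x109 (hexadecimal) → 1×256 + 9 = 265 (decimal)
Compute 5227 - 265 = 4962
Convert 4962 (decimal) → 4962 = 4096 + 512 + 256 + 64 + 32 + 2 → 0b1001101100010 (binary)
0b1001101100010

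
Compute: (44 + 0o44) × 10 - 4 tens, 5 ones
Convert 0o44 (octal) → 4×8 + 4 = 36 (decimal)
Convert 4 tens, 5 ones (place-value notation) → 4×10 + 5 = 45 (decimal)
Expression in decimal: (44 + 36) × 10 - 45
Parentheses first: 44 + 36 = 80
Multiply: 80 × 10 = 800
Subtract: 800 - 45 = 755
755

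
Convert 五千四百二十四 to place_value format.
Convert 五千四百二十四 (Chinese numeral) → 5×1000 + 4×100 + 2×10 + 4 = 5424 (decimal)
Convert 5424 (decimal) → 5424 = 5×1000 + 4×100 + 2×10 + 4 → 5 thousands, 4 hundreds, 2 tens, 4 ones (place-value notation)
5 thousands, 4 hundreds, 2 tens, 4 ones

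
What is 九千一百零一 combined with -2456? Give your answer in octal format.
Convert 九千一百零一 (Chinese numeral) → 9×1000 + 1×100 + 1 = 9101 (decimal)
Compute 9101 + -2456 = 6645
Convert 6645 (decimal) → 6645 = 1×4096 + 4×512 + 7×64 + 6×8 + 5 → 0o14765 (octal)
0o14765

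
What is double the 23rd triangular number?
The 23rd triangular number = 23×24/2 = 276
Compute 276 × 2 = 552
552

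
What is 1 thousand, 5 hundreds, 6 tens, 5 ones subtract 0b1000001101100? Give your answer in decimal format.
Convert 1 thousand, 5 hundreds, 6 tens, 5 ones (place-value notation) → 1×1000 + 5×100 + 6×10 + 5 = 1565 (decimal)
Convert 0b1000001101100 (binary) → 4096 + 64 + 32 + 8 + 4 = 4204 (decimal)
Compute 1565 - 4204 = -2639
-2639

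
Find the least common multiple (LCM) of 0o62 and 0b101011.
Convert 0o62 (octal) → 6×8 + 2 = 50 (decimal)
Convert 0b101011 (binary) → 32 + 8 + 2 + 1 = 43 (decimal)
Compute lcm(50, 43) = 2150
2150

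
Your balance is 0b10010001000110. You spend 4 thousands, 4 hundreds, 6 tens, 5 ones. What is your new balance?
Convert 0b10010001000110 (binary) → 8192 + 1024 + 64 + 4 + 2 = 9286 (decimal)
Convert 4 thousands, 4 hundreds, 6 tens, 5 ones (place-value notation) → 4×1000 + 4×100 + 6×10 + 5 = 4465 (decimal)
Compute 9286 - 4465 = 4821
4821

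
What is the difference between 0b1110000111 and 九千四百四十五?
Convert 0b1110000111 (binary) → 512 + 256 + 128 + 4 + 2 + 1 = 903 (decimal)
Convert 九千四百四十五 (Chinese numeral) → 9×1000 + 4×100 + 4×10 + 5 = 9445 (decimal)
Difference: |903 - 9445| = 8542
8542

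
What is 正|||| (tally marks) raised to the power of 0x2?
Convert 正|||| (tally marks) → 5 + 4 = 9 (decimal)
Convert 0x2 (hexadecimal) → 2 (decimal)
Compute 9 ^ 2 = 81
81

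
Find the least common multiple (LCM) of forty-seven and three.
Convert forty-seven (English words) → 47 (decimal)
Convert three (English words) → 3 (decimal)
Compute lcm(47, 3) = 141
141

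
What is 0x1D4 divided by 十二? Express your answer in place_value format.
Convert 0x1D4 (hexadecimal) → 1×256 + 13×16 + 4 = 468 (decimal)
Convert 十二 (Chinese numeral) → 1×10 + 2 = 12 (decimal)
Compute 468 ÷ 12 = 39
Convert 39 (decimal) → 39 = 3×10 + 9 → 3 tens, 9 ones (place-value notation)
3 tens, 9 ones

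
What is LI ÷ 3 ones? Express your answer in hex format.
Convert LI (Roman numeral) → 50 + 1 = 51 (decimal)
Convert 3 ones (place-value notation) → 3 (decimal)
Compute 51 ÷ 3 = 17
Convert 17 (decimal) → 17 = 1×16 + 1 → 0x11 (hexadecimal)
0x11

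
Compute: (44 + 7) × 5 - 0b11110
Convert 0b11110 (binary) → 16 + 8 + 4 + 2 = 30 (decimal)
Expression in decimal: (44 + 7) × 5 - 30
Parentheses first: 44 + 7 = 51
Multiply: 51 × 5 = 255
Subtract: 255 - 30 = 225
225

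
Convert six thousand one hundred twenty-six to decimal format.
Convert six thousand one hundred twenty-six (English words) → 6×1000 + 1×100 + 26 = 6126 (decimal)
6126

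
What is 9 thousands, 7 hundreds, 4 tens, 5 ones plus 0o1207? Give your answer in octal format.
Convert 9 thousands, 7 hundreds, 4 tens, 5 ones (place-value notation) → 9×1000 + 7×100 + 4×10 + 5 = 9745 (decimal)
Convert 0o1207 (octal) → 1×512 + 2×64 + 7 = 647 (decimal)
Compute 9745 + 647 = 10392
Convert 10392 (decimal) → 10392 = 2×4096 + 4×512 + 2×64 + 3×8 → 0o24230 (octal)
0o24230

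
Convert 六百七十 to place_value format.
Convert 六百七十 (Chinese numeral) → 6×100 + 7×10 = 670 (decimal)
Convert 670 (decimal) → 670 = 6×100 + 7×10 → 6 hundreds, 7 tens (place-value notation)
6 hundreds, 7 tens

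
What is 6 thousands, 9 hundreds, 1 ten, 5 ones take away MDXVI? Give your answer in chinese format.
Convert 6 thousands, 9 hundreds, 1 ten, 5 ones (place-value notation) → 6×1000 + 9×100 + 1×10 + 5 = 6915 (decimal)
Convert MDXVI (Roman numeral) → 1000 + 500 + 10 + 5 + 1 = 1516 (decimal)
Compute 6915 - 1516 = 5399
Convert 5399 (decimal) → 5399 = 5×1000 + 3×100 + 9×10 + 9 → 五千三百九十九 (Chinese numeral)
五千三百九十九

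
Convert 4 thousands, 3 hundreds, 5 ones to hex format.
Convert 4 thousands, 3 hundreds, 5 ones (place-value notation) → 4×1000 + 3×100 + 5 = 4305 (decimal)
Convert 4305 (decimal) → 4305 = 1×4096 + 13×16 + 1 → 0x10D1 (hexadecimal)
0x10D1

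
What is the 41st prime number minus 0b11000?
The 41st prime number = 179
Convert 0b11000 (binary) → 16 + 8 = 24 (decimal)
Compute 179 - 24 = 155
155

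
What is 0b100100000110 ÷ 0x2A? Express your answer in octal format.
Convert 0b100100000110 (binary) → 2048 + 256 + 4 + 2 = 2310 (decimal)
Convert 0x2A (hexadecimal) → 2×16 + 10 = 42 (decimal)
Compute 2310 ÷ 42 = 55
Convert 55 (decimal) → 55 = 6×8 + 7 → 0o67 (octal)
0o67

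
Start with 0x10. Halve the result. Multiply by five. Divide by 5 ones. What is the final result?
Convert 0x10 (hexadecimal) → 1×16 = 16 (decimal)
Start: 16
16 ÷ 2 = 8
Convert five (English words) → 5 (decimal)
8 × 5 = 40
Convert 5 ones (place-value notation) → 5 (decimal)
40 ÷ 5 = 8
8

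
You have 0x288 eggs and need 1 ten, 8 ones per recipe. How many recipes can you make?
Convert 0x288 (hexadecimal) → 2×256 + 8×16 + 8 = 648 (decimal)
Convert 1 ten, 8 ones (place-value notation) → 1×10 + 8 = 18 (decimal)
Compute 648 ÷ 18 = 36
36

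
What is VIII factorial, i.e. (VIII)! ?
Convert VIII (Roman numeral) → 5 + 1 + 1 + 1 = 8 (decimal)
Compute 8! = 40320
40320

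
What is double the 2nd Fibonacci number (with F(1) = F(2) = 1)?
The 2nd Fibonacci number (with F(1) = F(2) = 1) = 1
Compute 1 × 2 = 2
2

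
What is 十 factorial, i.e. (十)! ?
Convert 十 (Chinese numeral) → 1×10 = 10 (decimal)
Compute 10! = 3628800
3628800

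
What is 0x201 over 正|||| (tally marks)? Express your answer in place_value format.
Convert 0x201 (hexadecimal) → 2×256 + 1 = 513 (decimal)
Convert 正|||| (tally marks) → 5 + 4 = 9 (decimal)
Compute 513 ÷ 9 = 57
Convert 57 (decimal) → 57 = 5×10 + 7 → 5 tens, 7 ones (place-value notation)
5 tens, 7 ones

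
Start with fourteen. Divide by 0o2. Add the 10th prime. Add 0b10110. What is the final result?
Convert fourteen (English words) → 14 (decimal)
Start: 14
Convert 0o2 (octal) → 2 (decimal)
14 ÷ 2 = 7
Convert the 10th prime (prime index) → 29 (decimal)
7 + 29 = 36
Convert 0b10110 (binary) → 16 + 4 + 2 = 22 (decimal)
36 + 22 = 58
58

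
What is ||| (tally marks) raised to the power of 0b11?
Convert ||| (tally marks) → 3 (decimal)
Convert 0b11 (binary) → 2 + 1 = 3 (decimal)
Compute 3 ^ 3 = 27
27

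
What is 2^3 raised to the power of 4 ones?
Convert 2^3 (power) → 8 (decimal)
Convert 4 ones (place-value notation) → 4 (decimal)
Compute 8 ^ 4 = 4096
4096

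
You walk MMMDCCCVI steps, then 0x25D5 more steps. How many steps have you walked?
Convert MMMDCCCVI (Roman numeral) → 1000 + 1000 + 1000 + 500 + 100 + 100 + 100 + 5 + 1 = 3806 (decimal)
Convert 0x25D5 (hexadecimal) → 2×4096 + 5×256 + 13×16 + 5 = 9685 (decimal)
Compute 3806 + 9685 = 13491
13491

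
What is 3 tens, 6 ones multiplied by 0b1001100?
Convert 3 tens, 6 ones (place-value notation) → 3×10 + 6 = 36 (decimal)
Convert 0b1001100 (binary) → 64 + 8 + 4 = 76 (decimal)
Compute 36 × 76 = 2736
2736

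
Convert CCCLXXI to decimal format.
Convert CCCLXXI (Roman numeral) → 100 + 100 + 100 + 50 + 10 + 10 + 1 = 371 (decimal)
371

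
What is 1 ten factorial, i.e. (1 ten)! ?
Convert 1 ten (place-value notation) → 1×10 = 10 (decimal)
Compute 10! = 3628800
3628800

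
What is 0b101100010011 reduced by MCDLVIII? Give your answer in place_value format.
Convert 0b101100010011 (binary) → 2048 + 512 + 256 + 16 + 2 + 1 = 2835 (decimal)
Convert MCDLVIII (Roman numeral) → 1000 + 400 + 50 + 5 + 1 + 1 + 1 = 1458 (decimal)
Compute 2835 - 1458 = 1377
Convert 1377 (decimal) → 1377 = 1×1000 + 3×100 + 7×10 + 7 → 1 thousand, 3 hundreds, 7 tens, 7 ones (place-value notation)
1 thousand, 3 hundreds, 7 tens, 7 ones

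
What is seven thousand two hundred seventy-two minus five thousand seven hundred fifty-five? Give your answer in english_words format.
Convert seven thousand two hundred seventy-two (English words) → 7×1000 + 2×100 + 72 = 7272 (decimal)
Convert five thousand seven hundred fifty-five (English words) → 5×1000 + 7×100 + 55 = 5755 (decimal)
Compute 7272 - 5755 = 1517
Convert 1517 (decimal) → 1517 = 1×1000 + 5×100 + 17 → one thousand five hundred seventeen (English words)
one thousand five hundred seventeen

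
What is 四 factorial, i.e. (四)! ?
Convert 四 (Chinese numeral) → 4 (decimal)
Compute 4! = 24
24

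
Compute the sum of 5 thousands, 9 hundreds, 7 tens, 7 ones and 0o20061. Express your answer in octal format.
Convert 5 thousands, 9 hundreds, 7 tens, 7 ones (place-value notation) → 5×1000 + 9×100 + 7×10 + 7 = 5977 (decimal)
Convert 0o20061 (octal) → 2×4096 + 6×8 + 1 = 8241 (decimal)
Compute 5977 + 8241 = 14218
Convert 14218 (decimal) → 14218 = 3×4096 + 3×512 + 6×64 + 1×8 + 2 → 0o33612 (octal)
0o33612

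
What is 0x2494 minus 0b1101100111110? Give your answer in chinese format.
Convert 0x2494 (hexadecimal) → 2×4096 + 4×256 + 9×16 + 4 = 9364 (decimal)
Convert 0b1101100111110 (binary) → 4096 + 2048 + 512 + 256 + 32 + 16 + 8 + 4 + 2 = 6974 (decimal)
Compute 9364 - 6974 = 2390
Convert 2390 (decimal) → 2390 = 2×1000 + 3×100 + 9×10 → 二千三百九十 (Chinese numeral)
二千三百九十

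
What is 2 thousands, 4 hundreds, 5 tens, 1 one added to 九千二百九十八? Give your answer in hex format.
Convert 2 thousands, 4 hundreds, 5 tens, 1 one (place-value notation) → 2×1000 + 4×100 + 5×10 + 1 = 2451 (decimal)
Convert 九千二百九十八 (Chinese numeral) → 9×1000 + 2×100 + 9×10 + 8 = 9298 (decimal)
Compute 2451 + 9298 = 11749
Convert 11749 (decimal) → 11749 = 2×4096 + 13×256 + 14×16 + 5 → 0x2DE5 (hexadecimal)
0x2DE5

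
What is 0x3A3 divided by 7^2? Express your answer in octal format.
Convert 0x3A3 (hexadecimal) → 3×256 + 10×16 + 3 = 931 (decimal)
Convert 7^2 (power) → 49 (decimal)
Compute 931 ÷ 49 = 19
Convert 19 (decimal) → 19 = 2×8 + 3 → 0o23 (octal)
0o23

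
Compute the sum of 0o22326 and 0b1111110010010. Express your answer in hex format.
Convert 0o22326 (octal) → 2×4096 + 2×512 + 3×64 + 2×8 + 6 = 9430 (decimal)
Convert 0b1111110010010 (binary) → 4096 + 2048 + 1024 + 512 + 256 + 128 + 16 + 2 = 8082 (decimal)
Compute 9430 + 8082 = 17512
Convert 17512 (decimal) → 17512 = 4×4096 + 4×256 + 6×16 + 8 → 0x4468 (hexadecimal)
0x4468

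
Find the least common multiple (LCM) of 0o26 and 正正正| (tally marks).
Convert 0o26 (octal) → 2×8 + 6 = 22 (decimal)
Convert 正正正| (tally marks) → 5 + 5 + 5 + 1 = 16 (decimal)
Compute lcm(22, 16) = 176
176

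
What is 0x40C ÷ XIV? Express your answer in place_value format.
Convert 0x40C (hexadecimal) → 4×256 + 12 = 1036 (decimal)
Convert XIV (Roman numeral) → 10 + 4 = 14 (decimal)
Compute 1036 ÷ 14 = 74
Convert 74 (decimal) → 74 = 7×10 + 4 → 7 tens, 4 ones (place-value notation)
7 tens, 4 ones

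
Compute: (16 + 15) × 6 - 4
Parentheses first: 16 + 15 = 31
Multiply: 31 × 6 = 186
Subtract: 186 - 4 = 182
182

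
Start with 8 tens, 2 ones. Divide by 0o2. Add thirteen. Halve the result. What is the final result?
Convert 8 tens, 2 ones (place-value notation) → 8×10 + 2 = 82 (decimal)
Start: 82
Convert 0o2 (octal) → 2 (decimal)
82 ÷ 2 = 41
Convert thirteen (English words) → 13 (decimal)
41 + 13 = 54
54 ÷ 2 = 27
27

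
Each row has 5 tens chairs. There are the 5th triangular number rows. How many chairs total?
Convert 5 tens (place-value notation) → 5×10 = 50 (decimal)
Convert the 5th triangular number (triangular index) → 5×6/2 = 15 (decimal)
Compute 50 × 15 = 750
750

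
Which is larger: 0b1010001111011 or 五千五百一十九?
Convert 0b1010001111011 (binary) → 4096 + 1024 + 64 + 32 + 16 + 8 + 2 + 1 = 5243 (decimal)
Convert 五千五百一十九 (Chinese numeral) → 5×1000 + 5×100 + 1×10 + 9 = 5519 (decimal)
Compare 5243 vs 5519: larger = 5519
5519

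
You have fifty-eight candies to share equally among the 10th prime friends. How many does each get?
Convert fifty-eight (English words) → 58 (decimal)
Convert the 10th prime (prime index) → 29 (decimal)
Compute 58 ÷ 29 = 2
2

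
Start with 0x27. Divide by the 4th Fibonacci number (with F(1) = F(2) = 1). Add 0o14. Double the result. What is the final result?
Convert 0x27 (hexadecimal) → 2×16 + 7 = 39 (decimal)
Start: 39
Convert the 4th Fibonacci number (with F(1) = F(2) = 1) (Fibonacci index) → 1, 1, 2, 3 → 3 (decimal)
39 ÷ 3 = 13
Convert 0o14 (octal) → 1×8 + 4 = 12 (decimal)
13 + 12 = 25
25 × 2 = 50
50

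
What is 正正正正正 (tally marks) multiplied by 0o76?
Convert 正正正正正 (tally marks) → 5 + 5 + 5 + 5 + 5 = 25 (decimal)
Convert 0o76 (octal) → 7×8 + 6 = 62 (decimal)
Compute 25 × 62 = 1550
1550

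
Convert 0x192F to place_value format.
Convert 0x192F (hexadecimal) → 1×4096 + 9×256 + 2×16 + 15 = 6447 (decimal)
Convert 6447 (decimal) → 6447 = 6×1000 + 4×100 + 4×10 + 7 → 6 thousands, 4 hundreds, 4 tens, 7 ones (place-value notation)
6 thousands, 4 hundreds, 4 tens, 7 ones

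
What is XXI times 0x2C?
Convert XXI (Roman numeral) → 10 + 10 + 1 = 21 (decimal)
Convert 0x2C (hexadecimal) → 2×16 + 12 = 44 (decimal)
Compute 21 × 44 = 924
924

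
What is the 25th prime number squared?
The 25th prime number = 97
Compute 97² = 97 × 97 = 9409
9409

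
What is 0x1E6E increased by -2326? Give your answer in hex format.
Convert 0x1E6E (hexadecimal) → 1×4096 + 14×256 + 6×16 + 14 = 7790 (decimal)
Compute 7790 + -2326 = 5464
Convert 5464 (decimal) → 5464 = 1×4096 + 5×256 + 5×16 + 8 → 0x1558 (hexadecimal)
0x1558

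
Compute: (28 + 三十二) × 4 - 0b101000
Convert 三十二 (Chinese numeral) → 3×10 + 2 = 32 (decimal)
Convert 0b101000 (binary) → 32 + 8 = 40 (decimal)
Expression in decimal: (28 + 32) × 4 - 40
Parentheses first: 28 + 32 = 60
Multiply: 60 × 4 = 240
Subtract: 240 - 40 = 200
200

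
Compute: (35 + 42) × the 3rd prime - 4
Convert the 3rd prime (prime index) → 5 (decimal)
Expression in decimal: (35 + 42) × 5 - 4
Parentheses first: 35 + 42 = 77
Multiply: 77 × 5 = 385
Subtract: 385 - 4 = 381
381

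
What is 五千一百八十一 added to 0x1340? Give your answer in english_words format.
Convert 五千一百八十一 (Chinese numeral) → 5×1000 + 1×100 + 8×10 + 1 = 5181 (decimal)
Convert 0x1340 (hexadecimal) → 1×4096 + 3×256 + 4×16 = 4928 (decimal)
Compute 5181 + 4928 = 10109
Convert 10109 (decimal) → 10109 = 10×1000 + 1×100 + 9 → ten thousand one hundred nine (English words)
ten thousand one hundred nine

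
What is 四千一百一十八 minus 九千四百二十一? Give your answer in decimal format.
Convert 四千一百一十八 (Chinese numeral) → 4×1000 + 1×100 + 1×10 + 8 = 4118 (decimal)
Convert 九千四百二十一 (Chinese numeral) → 9×1000 + 4×100 + 2×10 + 1 = 9421 (decimal)
Compute 4118 - 9421 = -5303
-5303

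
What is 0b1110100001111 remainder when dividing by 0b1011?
Convert 0b1110100001111 (binary) → 4096 + 2048 + 1024 + 256 + 8 + 4 + 2 + 1 = 7439 (decimal)
Convert 0b1011 (binary) → 8 + 2 + 1 = 11 (decimal)
Compute 7439 mod 11 = 3
3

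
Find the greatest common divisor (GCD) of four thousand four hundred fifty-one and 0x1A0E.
Convert four thousand four hundred fifty-one (English words) → 4×1000 + 4×100 + 51 = 4451 (decimal)
Convert 0x1A0E (hexadecimal) → 1×4096 + 10×256 + 14 = 6670 (decimal)
Compute gcd(4451, 6670) = 1
1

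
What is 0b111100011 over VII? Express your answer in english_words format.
Convert 0b111100011 (binary) → 256 + 128 + 64 + 32 + 2 + 1 = 483 (decimal)
Convert VII (Roman numeral) → 5 + 1 + 1 = 7 (decimal)
Compute 483 ÷ 7 = 69
Convert 69 (decimal) → sixty-nine (English words)
sixty-nine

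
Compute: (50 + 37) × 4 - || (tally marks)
Convert || (tally marks) → 2 (decimal)
Expression in decimal: (50 + 37) × 4 - 2
Parentheses first: 50 + 37 = 87
Multiply: 87 × 4 = 348
Subtract: 348 - 2 = 346
346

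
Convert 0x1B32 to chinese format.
Convert 0x1B32 (hexadecimal) → 1×4096 + 11×256 + 3×16 + 2 = 6962 (decimal)
Convert 6962 (decimal) → 6962 = 6×1000 + 9×100 + 6×10 + 2 → 六千九百六十二 (Chinese numeral)
六千九百六十二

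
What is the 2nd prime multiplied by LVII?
Convert the 2nd prime (prime index) → 3 (decimal)
Convert LVII (Roman numeral) → 50 + 5 + 1 + 1 = 57 (decimal)
Compute 3 × 57 = 171
171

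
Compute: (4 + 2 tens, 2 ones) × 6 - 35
Convert 2 tens, 2 ones (place-value notation) → 2×10 + 2 = 22 (decimal)
Expression in decimal: (4 + 22) × 6 - 35
Parentheses first: 4 + 22 = 26
Multiply: 26 × 6 = 156
Subtract: 156 - 35 = 121
121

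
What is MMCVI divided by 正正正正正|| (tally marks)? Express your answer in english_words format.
Convert MMCVI (Roman numeral) → 1000 + 1000 + 100 + 5 + 1 = 2106 (decimal)
Convert 正正正正正|| (tally marks) → 5 + 5 + 5 + 5 + 5 + 2 = 27 (decimal)
Compute 2106 ÷ 27 = 78
Convert 78 (decimal) → seventy-eight (English words)
seventy-eight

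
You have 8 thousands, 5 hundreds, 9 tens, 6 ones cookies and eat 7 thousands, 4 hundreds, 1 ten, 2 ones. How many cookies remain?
Convert 8 thousands, 5 hundreds, 9 tens, 6 ones (place-value notation) → 8×1000 + 5×100 + 9×10 + 6 = 8596 (decimal)
Convert 7 thousands, 4 hundreds, 1 ten, 2 ones (place-value notation) → 7×1000 + 4×100 + 1×10 + 2 = 7412 (decimal)
Compute 8596 - 7412 = 1184
1184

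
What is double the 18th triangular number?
The 18th triangular number = 18×19/2 = 171
Compute 171 × 2 = 342
342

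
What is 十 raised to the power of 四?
Convert 十 (Chinese numeral) → 1×10 = 10 (decimal)
Convert 四 (Chinese numeral) → 4 (decimal)
Compute 10 ^ 4 = 10000
10000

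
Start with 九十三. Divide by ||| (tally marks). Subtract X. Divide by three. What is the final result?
Convert 九十三 (Chinese numeral) → 9×10 + 3 = 93 (decimal)
Start: 93
Convert ||| (tally marks) → 3 (decimal)
93 ÷ 3 = 31
Convert X (Roman numeral) → 10 (decimal)
31 - 10 = 21
Convert three (English words) → 3 (decimal)
21 ÷ 3 = 7
7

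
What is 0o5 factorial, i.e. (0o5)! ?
Convert 0o5 (octal) → 5 (decimal)
Compute 5! = 120
120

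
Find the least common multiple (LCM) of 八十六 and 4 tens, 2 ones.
Convert 八十六 (Chinese numeral) → 8×10 + 6 = 86 (decimal)
Convert 4 tens, 2 ones (place-value notation) → 4×10 + 2 = 42 (decimal)
Compute lcm(86, 42) = 1806
1806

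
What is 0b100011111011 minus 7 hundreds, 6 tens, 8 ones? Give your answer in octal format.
Convert 0b100011111011 (binary) → 2048 + 128 + 64 + 32 + 16 + 8 + 2 + 1 = 2299 (decimal)
Convert 7 hundreds, 6 tens, 8 ones (place-value notation) → 7×100 + 6×10 + 8 = 768 (decimal)
Compute 2299 - 768 = 1531
Convert 1531 (decimal) → 1531 = 2×512 + 7×64 + 7×8 + 3 → 0o2773 (octal)
0o2773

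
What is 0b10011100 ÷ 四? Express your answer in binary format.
Convert 0b10011100 (binary) → 128 + 16 + 8 + 4 = 156 (decimal)
Convert 四 (Chinese numeral) → 4 (decimal)
Compute 156 ÷ 4 = 39
Convert 39 (decimal) → 39 = 32 + 4 + 2 + 1 → 0b100111 (binary)
0b100111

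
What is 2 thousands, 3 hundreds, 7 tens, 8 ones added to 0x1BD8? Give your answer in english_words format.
Convert 2 thousands, 3 hundreds, 7 tens, 8 ones (place-value notation) → 2×1000 + 3×100 + 7×10 + 8 = 2378 (decimal)
Convert 0x1BD8 (hexadecimal) → 1×4096 + 11×256 + 13×16 + 8 = 7128 (decimal)
Compute 2378 + 7128 = 9506
Convert 9506 (decimal) → 9506 = 9×1000 + 5×100 + 6 → nine thousand five hundred six (English words)
nine thousand five hundred six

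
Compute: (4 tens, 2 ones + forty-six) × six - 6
Convert 4 tens, 2 ones (place-value notation) → 4×10 + 2 = 42 (decimal)
Convert forty-six (English words) → 46 (decimal)
Convert six (English words) → 6 (decimal)
Expression in decimal: (42 + 46) × 6 - 6
Parentheses first: 42 + 46 = 88
Multiply: 88 × 6 = 528
Subtract: 528 - 6 = 522
522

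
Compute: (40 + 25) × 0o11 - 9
Convert 0o11 (octal) → 1×8 + 1 = 9 (decimal)
Expression in decimal: (40 + 25) × 9 - 9
Parentheses first: 40 + 25 = 65
Multiply: 65 × 9 = 585
Subtract: 585 - 9 = 576
576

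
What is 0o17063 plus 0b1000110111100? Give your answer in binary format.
Convert 0o17063 (octal) → 1×4096 + 7×512 + 6×8 + 3 = 7731 (decimal)
Convert 0b1000110111100 (binary) → 4096 + 256 + 128 + 32 + 16 + 8 + 4 = 4540 (decimal)
Compute 7731 + 4540 = 12271
Convert 12271 (decimal) → 12271 = 8192 + 2048 + 1024 + 512 + 256 + 128 + 64 + 32 + 8 + 4 + 2 + 1 → 0b10111111101111 (binary)
0b10111111101111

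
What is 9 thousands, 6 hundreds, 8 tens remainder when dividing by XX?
Convert 9 thousands, 6 hundreds, 8 tens (place-value notation) → 9×1000 + 6×100 + 8×10 = 9680 (decimal)
Convert XX (Roman numeral) → 10 + 10 = 20 (decimal)
Compute 9680 mod 20 = 0
0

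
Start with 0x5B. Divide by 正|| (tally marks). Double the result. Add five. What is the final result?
Convert 0x5B (hexadecimal) → 5×16 + 11 = 91 (decimal)
Start: 91
Convert 正|| (tally marks) → 5 + 2 = 7 (decimal)
91 ÷ 7 = 13
13 × 2 = 26
Convert five (English words) → 5 (decimal)
26 + 5 = 31
31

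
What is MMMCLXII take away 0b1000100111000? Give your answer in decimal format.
Convert MMMCLXII (Roman numeral) → 1000 + 1000 + 1000 + 100 + 50 + 10 + 1 + 1 = 3162 (decimal)
Convert 0b1000100111000 (binary) → 4096 + 256 + 32 + 16 + 8 = 4408 (decimal)
Compute 3162 - 4408 = -1246
-1246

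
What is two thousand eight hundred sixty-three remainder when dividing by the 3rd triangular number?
Convert two thousand eight hundred sixty-three (English words) → 2×1000 + 8×100 + 63 = 2863 (decimal)
Convert the 3rd triangular number (triangular index) → 3×4/2 = 6 (decimal)
Compute 2863 mod 6 = 1
1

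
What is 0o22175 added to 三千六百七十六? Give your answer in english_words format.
Convert 0o22175 (octal) → 2×4096 + 2×512 + 1×64 + 7×8 + 5 = 9341 (decimal)
Convert 三千六百七十六 (Chinese numeral) → 3×1000 + 6×100 + 7×10 + 6 = 3676 (decimal)
Compute 9341 + 3676 = 13017
Convert 13017 (decimal) → 13017 = 13×1000 + 17 → thirteen thousand seventeen (English words)
thirteen thousand seventeen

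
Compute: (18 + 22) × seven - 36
Convert seven (English words) → 7 (decimal)
Expression in decimal: (18 + 22) × 7 - 36
Parentheses first: 18 + 22 = 40
Multiply: 40 × 7 = 280
Subtract: 280 - 36 = 244
244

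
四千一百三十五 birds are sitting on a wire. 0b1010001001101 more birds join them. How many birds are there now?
Convert 四千一百三十五 (Chinese numeral) → 4×1000 + 1×100 + 3×10 + 5 = 4135 (decimal)
Convert 0b1010001001101 (binary) → 4096 + 1024 + 64 + 8 + 4 + 1 = 5197 (decimal)
Compute 4135 + 5197 = 9332
9332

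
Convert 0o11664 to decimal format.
Convert 0o11664 (octal) → 1×4096 + 1×512 + 6×64 + 6×8 + 4 = 5044 (decimal)
5044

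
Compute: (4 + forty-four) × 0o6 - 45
Convert forty-four (English words) → 44 (decimal)
Convert 0o6 (octal) → 6 (decimal)
Expression in decimal: (4 + 44) × 6 - 45
Parentheses first: 4 + 44 = 48
Multiply: 48 × 6 = 288
Subtract: 288 - 45 = 243
243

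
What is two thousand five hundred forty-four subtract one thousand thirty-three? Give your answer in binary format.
Convert two thousand five hundred forty-four (English words) → 2×1000 + 5×100 + 44 = 2544 (decimal)
Convert one thousand thirty-three (English words) → 1×1000 + 33 = 1033 (decimal)
Compute 2544 - 1033 = 1511
Convert 1511 (decimal) → 1511 = 1024 + 256 + 128 + 64 + 32 + 4 + 2 + 1 → 0b10111100111 (binary)
0b10111100111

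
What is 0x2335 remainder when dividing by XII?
Convert 0x2335 (hexadecimal) → 2×4096 + 3×256 + 3×16 + 5 = 9013 (decimal)
Convert XII (Roman numeral) → 10 + 1 + 1 = 12 (decimal)
Compute 9013 mod 12 = 1
1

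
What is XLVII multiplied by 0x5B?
Convert XLVII (Roman numeral) → 40 + 5 + 1 + 1 = 47 (decimal)
Convert 0x5B (hexadecimal) → 5×16 + 11 = 91 (decimal)
Compute 47 × 91 = 4277
4277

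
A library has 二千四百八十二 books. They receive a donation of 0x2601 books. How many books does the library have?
Convert 二千四百八十二 (Chinese numeral) → 2×1000 + 4×100 + 8×10 + 2 = 2482 (decimal)
Convert 0x2601 (hexadecimal) → 2×4096 + 6×256 + 1 = 9729 (decimal)
Compute 2482 + 9729 = 12211
12211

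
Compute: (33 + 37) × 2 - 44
Parentheses first: 33 + 37 = 70
Multiply: 70 × 2 = 140
Subtract: 140 - 44 = 96
96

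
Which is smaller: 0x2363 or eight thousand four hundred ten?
Convert 0x2363 (hexadecimal) → 2×4096 + 3×256 + 6×16 + 3 = 9059 (decimal)
Convert eight thousand four hundred ten (English words) → 8×1000 + 4×100 + 10 = 8410 (decimal)
Compare 9059 vs 8410: smaller = 8410
8410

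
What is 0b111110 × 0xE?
Convert 0b111110 (binary) → 32 + 16 + 8 + 4 + 2 = 62 (decimal)
Convert 0xE (hexadecimal) → 14 (decimal)
Compute 62 × 14 = 868
868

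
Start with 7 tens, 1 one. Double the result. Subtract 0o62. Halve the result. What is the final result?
Convert 7 tens, 1 one (place-value notation) → 7×10 + 1 = 71 (decimal)
Start: 71
71 × 2 = 142
Convert 0o62 (octal) → 6×8 + 2 = 50 (decimal)
142 - 50 = 92
92 ÷ 2 = 46
46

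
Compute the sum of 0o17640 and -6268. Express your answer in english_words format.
Convert 0o17640 (octal) → 1×4096 + 7×512 + 6×64 + 4×8 = 8096 (decimal)
Compute 8096 + -6268 = 1828
Convert 1828 (decimal) → 1828 = 1×1000 + 8×100 + 28 → one thousand eight hundred twenty-eight (English words)
one thousand eight hundred twenty-eight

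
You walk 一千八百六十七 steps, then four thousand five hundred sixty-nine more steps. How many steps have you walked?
Convert 一千八百六十七 (Chinese numeral) → 1×1000 + 8×100 + 6×10 + 7 = 1867 (decimal)
Convert four thousand five hundred sixty-nine (English words) → 4×1000 + 5×100 + 69 = 4569 (decimal)
Compute 1867 + 4569 = 6436
6436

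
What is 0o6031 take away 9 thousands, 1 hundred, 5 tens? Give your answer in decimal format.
Convert 0o6031 (octal) → 6×512 + 3×8 + 1 = 3097 (decimal)
Convert 9 thousands, 1 hundred, 5 tens (place-value notation) → 9×1000 + 1×100 + 5×10 = 9150 (decimal)
Compute 3097 - 9150 = -6053
-6053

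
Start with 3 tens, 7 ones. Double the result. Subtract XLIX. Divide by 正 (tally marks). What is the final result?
Convert 3 tens, 7 ones (place-value notation) → 3×10 + 7 = 37 (decimal)
Start: 37
37 × 2 = 74
Convert XLIX (Roman numeral) → 40 + 9 = 49 (decimal)
74 - 49 = 25
Convert 正 (tally marks) → 5 (decimal)
25 ÷ 5 = 5
5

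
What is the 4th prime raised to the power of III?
Convert the 4th prime (prime index) → 7 (decimal)
Convert III (Roman numeral) → 1 + 1 + 1 = 3 (decimal)
Compute 7 ^ 3 = 343
343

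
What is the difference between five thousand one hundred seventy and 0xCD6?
Convert five thousand one hundred seventy (English words) → 5×1000 + 1×100 + 70 = 5170 (decimal)
Convert 0xCD6 (hexadecimal) → 12×256 + 13×16 + 6 = 3286 (decimal)
Difference: |5170 - 3286| = 1884
1884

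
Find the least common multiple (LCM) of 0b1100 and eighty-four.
Convert 0b1100 (binary) → 8 + 4 = 12 (decimal)
Convert eighty-four (English words) → 84 (decimal)
Compute lcm(12, 84) = 84
84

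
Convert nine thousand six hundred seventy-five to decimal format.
Convert nine thousand six hundred seventy-five (English words) → 9×1000 + 6×100 + 75 = 9675 (decimal)
9675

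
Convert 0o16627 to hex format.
Convert 0o16627 (octal) → 1×4096 + 6×512 + 6×64 + 2×8 + 7 = 7575 (decimal)
Convert 7575 (decimal) → 7575 = 1×4096 + 13×256 + 9×16 + 7 → 0x1D97 (hexadecimal)
0x1D97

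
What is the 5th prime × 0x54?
Convert the 5th prime (prime index) → 11 (decimal)
Convert 0x54 (hexadecimal) → 5×16 + 4 = 84 (decimal)
Compute 11 × 84 = 924
924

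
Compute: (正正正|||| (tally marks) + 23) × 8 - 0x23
Convert 正正正|||| (tally marks) → 5 + 5 + 5 + 4 = 19 (decimal)
Convert 0x23 (hexadecimal) → 2×16 + 3 = 35 (decimal)
Expression in decimal: (19 + 23) × 8 - 35
Parentheses first: 19 + 23 = 42
Multiply: 42 × 8 = 336
Subtract: 336 - 35 = 301
301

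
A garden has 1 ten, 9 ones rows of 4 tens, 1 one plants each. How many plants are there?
Convert 4 tens, 1 one (place-value notation) → 4×10 + 1 = 41 (decimal)
Convert 1 ten, 9 ones (place-value notation) → 1×10 + 9 = 19 (decimal)
Compute 41 × 19 = 779
779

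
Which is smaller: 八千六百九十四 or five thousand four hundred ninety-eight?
Convert 八千六百九十四 (Chinese numeral) → 8×1000 + 6×100 + 9×10 + 4 = 8694 (decimal)
Convert five thousand four hundred ninety-eight (English words) → 5×1000 + 4×100 + 98 = 5498 (decimal)
Compare 8694 vs 5498: smaller = 5498
5498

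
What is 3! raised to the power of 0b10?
Convert 3! (factorial) → 6 (decimal)
Convert 0b10 (binary) → 2 (decimal)
Compute 6 ^ 2 = 36
36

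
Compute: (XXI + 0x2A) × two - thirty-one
Convert XXI (Roman numeral) → 10 + 10 + 1 = 21 (decimal)
Convert 0x2A (hexadecimal) → 2×16 + 10 = 42 (decimal)
Convert two (English words) → 2 (decimal)
Convert thirty-one (English words) → 31 (decimal)
Expression in decimal: (21 + 42) × 2 - 31
Parentheses first: 21 + 42 = 63
Multiply: 63 × 2 = 126
Subtract: 126 - 31 = 95
95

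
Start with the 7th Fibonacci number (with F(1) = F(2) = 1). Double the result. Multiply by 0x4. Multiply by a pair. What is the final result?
Convert the 7th Fibonacci number (with F(1) = F(2) = 1) (Fibonacci index) → 1, 1, 2, 3, 5, 8, 13 → 13 (decimal)
Start: 13
13 × 2 = 26
Convert 0x4 (hexadecimal) → 4 (decimal)
26 × 4 = 104
Convert a pair (colloquial) → 2 (decimal)
104 × 2 = 208
208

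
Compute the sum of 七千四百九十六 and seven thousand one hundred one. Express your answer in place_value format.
Convert 七千四百九十六 (Chinese numeral) → 7×1000 + 4×100 + 9×10 + 6 = 7496 (decimal)
Convert seven thousand one hundred one (English words) → 7×1000 + 1×100 + 1 = 7101 (decimal)
Compute 7496 + 7101 = 14597
Convert 14597 (decimal) → 14597 = 14×1000 + 5×100 + 9×10 + 7 → 14 thousands, 5 hundreds, 9 tens, 7 ones (place-value notation)
14 thousands, 5 hundreds, 9 tens, 7 ones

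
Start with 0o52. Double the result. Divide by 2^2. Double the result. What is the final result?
Convert 0o52 (octal) → 5×8 + 2 = 42 (decimal)
Start: 42
42 × 2 = 84
Convert 2^2 (power) → 4 (decimal)
84 ÷ 4 = 21
21 × 2 = 42
42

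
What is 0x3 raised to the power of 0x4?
Convert 0x3 (hexadecimal) → 3 (decimal)
Convert 0x4 (hexadecimal) → 4 (decimal)
Compute 3 ^ 4 = 81
81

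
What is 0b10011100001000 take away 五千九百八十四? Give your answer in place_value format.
Convert 0b10011100001000 (binary) → 8192 + 1024 + 512 + 256 + 8 = 9992 (decimal)
Convert 五千九百八十四 (Chinese numeral) → 5×1000 + 9×100 + 8×10 + 4 = 5984 (decimal)
Compute 9992 - 5984 = 4008
Convert 4008 (decimal) → 4008 = 4×1000 + 8 → 4 thousands, 8 ones (place-value notation)
4 thousands, 8 ones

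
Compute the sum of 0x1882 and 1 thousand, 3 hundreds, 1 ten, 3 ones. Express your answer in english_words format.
Convert 0x1882 (hexadecimal) → 1×4096 + 8×256 + 8×16 + 2 = 6274 (decimal)
Convert 1 thousand, 3 hundreds, 1 ten, 3 ones (place-value notation) → 1×1000 + 3×100 + 1×10 + 3 = 1313 (decimal)
Compute 6274 + 1313 = 7587
Convert 7587 (decimal) → 7587 = 7×1000 + 5×100 + 87 → seven thousand five hundred eighty-seven (English words)
seven thousand five hundred eighty-seven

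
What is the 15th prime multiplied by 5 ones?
Convert the 15th prime (prime index) → 47 (decimal)
Convert 5 ones (place-value notation) → 5 (decimal)
Compute 47 × 5 = 235
235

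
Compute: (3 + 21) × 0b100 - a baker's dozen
Convert 0b100 (binary) → 4 (decimal)
Convert a baker's dozen (colloquial) → 13 (decimal)
Expression in decimal: (3 + 21) × 4 - 13
Parentheses first: 3 + 21 = 24
Multiply: 24 × 4 = 96
Subtract: 96 - 13 = 83
83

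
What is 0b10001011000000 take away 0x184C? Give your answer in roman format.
Convert 0b10001011000000 (binary) → 8192 + 512 + 128 + 64 = 8896 (decimal)
Convert 0x184C (hexadecimal) → 1×4096 + 8×256 + 4×16 + 12 = 6220 (decimal)
Compute 8896 - 6220 = 2676
Convert 2676 (decimal) → 2676 = 1000 + 1000 + 500 + 100 + 50 + 10 + 10 + 5 + 1 → MMDCLXXVI (Roman numeral)
MMDCLXXVI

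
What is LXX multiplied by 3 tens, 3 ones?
Convert LXX (Roman numeral) → 50 + 10 + 10 = 70 (decimal)
Convert 3 tens, 3 ones (place-value notation) → 3×10 + 3 = 33 (decimal)
Compute 70 × 33 = 2310
2310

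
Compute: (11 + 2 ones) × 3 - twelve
Convert 2 ones (place-value notation) → 2 (decimal)
Convert twelve (English words) → 12 (decimal)
Expression in decimal: (11 + 2) × 3 - 12
Parentheses first: 11 + 2 = 13
Multiply: 13 × 3 = 39
Subtract: 39 - 12 = 27
27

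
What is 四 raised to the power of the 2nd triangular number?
Convert 四 (Chinese numeral) → 4 (decimal)
Convert the 2nd triangular number (triangular index) → 2×3/2 = 3 (decimal)
Compute 4 ^ 3 = 64
64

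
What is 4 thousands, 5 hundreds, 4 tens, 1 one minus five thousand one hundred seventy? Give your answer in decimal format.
Convert 4 thousands, 5 hundreds, 4 tens, 1 one (place-value notation) → 4×1000 + 5×100 + 4×10 + 1 = 4541 (decimal)
Convert five thousand one hundred seventy (English words) → 5×1000 + 1×100 + 70 = 5170 (decimal)
Compute 4541 - 5170 = -629
-629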